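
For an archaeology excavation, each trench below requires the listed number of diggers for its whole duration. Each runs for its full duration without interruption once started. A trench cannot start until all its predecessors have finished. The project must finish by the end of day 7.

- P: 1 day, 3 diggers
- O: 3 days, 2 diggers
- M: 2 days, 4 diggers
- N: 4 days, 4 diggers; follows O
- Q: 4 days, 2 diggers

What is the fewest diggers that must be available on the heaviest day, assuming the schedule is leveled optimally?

Early-start (P@1, O@1, M@1, N@4, Q@1) gives peak 11: d1:11  d2:8  d3:4  d4:6  d5:4  d6:4  d7:4.
Shift M→2, Q→4.
Schedule P@1, O@1, M@2, N@4, Q@4: d1:5  d2:6  d3:6  d4:6  d5:6  d6:6  d7:6 — peak 6.
Total digger-days = 41 over 7 days ⇒ peak ≥ ⌈41/7⌉ = 6, so 6 is optimal.

6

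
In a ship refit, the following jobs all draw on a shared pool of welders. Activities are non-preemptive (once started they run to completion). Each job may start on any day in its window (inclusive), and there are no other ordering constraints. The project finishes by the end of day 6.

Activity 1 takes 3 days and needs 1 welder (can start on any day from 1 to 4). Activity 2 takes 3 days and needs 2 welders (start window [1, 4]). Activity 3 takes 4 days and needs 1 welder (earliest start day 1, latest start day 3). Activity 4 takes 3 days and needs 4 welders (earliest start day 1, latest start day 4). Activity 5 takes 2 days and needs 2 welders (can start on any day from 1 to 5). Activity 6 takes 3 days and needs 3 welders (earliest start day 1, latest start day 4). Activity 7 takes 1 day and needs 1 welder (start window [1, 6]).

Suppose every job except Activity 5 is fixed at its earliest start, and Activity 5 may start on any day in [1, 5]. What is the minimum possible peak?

Activity 5@1: d1:14  d2:13  d3:11  d4:1  d5:0  d6:0 → peak 14
Activity 5@2: d1:12  d2:13  d3:13  d4:1  d5:0  d6:0 → peak 13
Activity 5@3: d1:12  d2:11  d3:13  d4:3  d5:0  d6:0 → peak 13
Activity 5@4: d1:12  d2:11  d3:11  d4:3  d5:2  d6:0 → peak 12
Activity 5@5: d1:12  d2:11  d3:11  d4:1  d5:2  d6:2 → peak 12
Best is Activity 5@4, peak 12.

12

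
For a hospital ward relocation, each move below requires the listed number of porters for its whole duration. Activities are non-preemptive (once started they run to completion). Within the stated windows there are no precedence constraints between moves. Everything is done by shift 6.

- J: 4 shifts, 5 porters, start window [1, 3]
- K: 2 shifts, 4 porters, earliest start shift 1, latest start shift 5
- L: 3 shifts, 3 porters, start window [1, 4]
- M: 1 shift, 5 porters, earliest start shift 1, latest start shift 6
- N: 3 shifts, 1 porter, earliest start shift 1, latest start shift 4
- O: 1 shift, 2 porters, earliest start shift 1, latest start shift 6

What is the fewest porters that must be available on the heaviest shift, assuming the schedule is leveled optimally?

9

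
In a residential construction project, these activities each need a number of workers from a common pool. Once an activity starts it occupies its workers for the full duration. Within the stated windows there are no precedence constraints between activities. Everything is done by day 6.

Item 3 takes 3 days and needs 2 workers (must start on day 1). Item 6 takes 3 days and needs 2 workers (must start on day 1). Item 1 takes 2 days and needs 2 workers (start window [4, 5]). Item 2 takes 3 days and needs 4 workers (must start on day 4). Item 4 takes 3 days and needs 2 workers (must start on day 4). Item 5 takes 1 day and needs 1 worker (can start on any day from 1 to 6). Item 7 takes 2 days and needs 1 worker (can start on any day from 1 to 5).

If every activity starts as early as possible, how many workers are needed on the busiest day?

8

Early-start schedule: Item 3@1, Item 6@1, Item 1@4, Item 2@4, Item 4@4, Item 5@1, Item 7@1.
Load per day: day 1: 6, day 2: 5, day 3: 4, day 4: 8, day 5: 8, day 6: 6.
Peak is 8.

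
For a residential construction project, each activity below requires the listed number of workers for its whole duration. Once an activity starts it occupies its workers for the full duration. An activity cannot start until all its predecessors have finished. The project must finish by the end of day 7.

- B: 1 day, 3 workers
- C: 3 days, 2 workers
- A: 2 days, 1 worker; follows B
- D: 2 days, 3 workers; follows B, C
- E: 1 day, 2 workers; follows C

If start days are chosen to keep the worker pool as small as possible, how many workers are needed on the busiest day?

Early-start (B@1, C@1, A@2, D@4, E@4) gives peak 5: d1:5  d2:3  d3:3  d4:5  d5:3  d6:0  d7:0.
Shift C→2, D→5, E→7.
Schedule B@1, C@2, A@2, D@5, E@7: d1:3  d2:3  d3:3  d4:2  d5:3  d6:3  d7:2 — peak 3.
Total worker-days = 19 over 7 days ⇒ peak ≥ ⌈19/7⌉ = 3, so 3 is optimal.

3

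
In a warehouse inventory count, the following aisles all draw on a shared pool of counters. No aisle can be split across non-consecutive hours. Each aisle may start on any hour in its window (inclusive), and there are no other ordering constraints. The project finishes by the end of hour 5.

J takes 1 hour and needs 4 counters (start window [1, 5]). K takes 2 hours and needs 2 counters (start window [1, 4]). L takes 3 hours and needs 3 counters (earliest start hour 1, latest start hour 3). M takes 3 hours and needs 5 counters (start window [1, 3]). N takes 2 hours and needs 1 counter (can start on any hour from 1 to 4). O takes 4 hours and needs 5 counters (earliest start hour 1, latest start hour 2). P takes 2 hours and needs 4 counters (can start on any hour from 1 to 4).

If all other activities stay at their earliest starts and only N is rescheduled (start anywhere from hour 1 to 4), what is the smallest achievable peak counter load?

23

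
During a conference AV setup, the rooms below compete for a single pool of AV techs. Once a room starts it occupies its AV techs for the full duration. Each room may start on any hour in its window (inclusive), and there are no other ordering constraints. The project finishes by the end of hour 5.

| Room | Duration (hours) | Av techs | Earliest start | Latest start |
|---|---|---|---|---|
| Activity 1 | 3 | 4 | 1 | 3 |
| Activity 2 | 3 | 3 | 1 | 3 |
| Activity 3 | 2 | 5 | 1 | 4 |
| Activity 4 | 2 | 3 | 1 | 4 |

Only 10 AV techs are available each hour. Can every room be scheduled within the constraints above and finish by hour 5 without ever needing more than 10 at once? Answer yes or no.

Schedule Activity 1@1, Activity 2@1, Activity 3@4, Activity 4@4: h1:7  h2:7  h3:7  h4:8  h5:8 — peak 8 ≤ 10.

yes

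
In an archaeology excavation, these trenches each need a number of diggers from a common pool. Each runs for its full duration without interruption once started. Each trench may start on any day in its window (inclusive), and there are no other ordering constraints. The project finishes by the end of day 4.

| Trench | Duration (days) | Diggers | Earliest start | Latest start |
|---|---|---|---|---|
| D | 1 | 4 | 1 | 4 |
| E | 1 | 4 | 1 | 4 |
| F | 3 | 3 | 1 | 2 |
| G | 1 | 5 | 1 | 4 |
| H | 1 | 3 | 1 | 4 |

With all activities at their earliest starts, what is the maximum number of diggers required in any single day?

Early-start schedule: D@1, E@1, F@1, G@1, H@1.
Load per day: day 1: 19, day 2: 3, day 3: 3, day 4: 0.
Peak is 19.

19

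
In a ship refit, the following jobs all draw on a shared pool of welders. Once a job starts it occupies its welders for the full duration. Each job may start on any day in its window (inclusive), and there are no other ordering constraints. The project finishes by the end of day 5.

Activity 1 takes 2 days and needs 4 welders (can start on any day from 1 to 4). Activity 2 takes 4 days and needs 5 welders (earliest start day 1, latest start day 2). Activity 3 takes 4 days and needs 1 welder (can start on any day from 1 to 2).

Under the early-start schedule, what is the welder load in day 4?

6

At early start, day 4 has: Activity 2, Activity 3.
Demand: 5 + 1 = 6.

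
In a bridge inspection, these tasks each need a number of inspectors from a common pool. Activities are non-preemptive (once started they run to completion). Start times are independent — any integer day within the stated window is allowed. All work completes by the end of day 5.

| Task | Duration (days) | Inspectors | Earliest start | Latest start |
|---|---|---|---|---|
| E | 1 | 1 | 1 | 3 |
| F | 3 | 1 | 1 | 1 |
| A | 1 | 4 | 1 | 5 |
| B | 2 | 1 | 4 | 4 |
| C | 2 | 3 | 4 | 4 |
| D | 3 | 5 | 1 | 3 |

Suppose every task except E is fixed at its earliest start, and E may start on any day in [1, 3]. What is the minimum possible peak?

10

E@1: d1:11  d2:6  d3:6  d4:4  d5:4 → peak 11
E@2: d1:10  d2:7  d3:6  d4:4  d5:4 → peak 10
E@3: d1:10  d2:6  d3:7  d4:4  d5:4 → peak 10
Best is E@2, peak 10.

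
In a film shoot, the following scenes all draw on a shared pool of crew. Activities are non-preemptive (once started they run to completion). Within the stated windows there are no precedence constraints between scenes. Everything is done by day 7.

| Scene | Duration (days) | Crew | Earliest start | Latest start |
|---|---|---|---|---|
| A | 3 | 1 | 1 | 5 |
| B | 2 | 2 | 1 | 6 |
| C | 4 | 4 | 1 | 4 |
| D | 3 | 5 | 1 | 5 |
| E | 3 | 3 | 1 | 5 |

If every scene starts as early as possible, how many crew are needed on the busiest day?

Early-start schedule: A@1, B@1, C@1, D@1, E@1.
Load per day: day 1: 15, day 2: 15, day 3: 13, day 4: 4, day 5: 0, day 6: 0, day 7: 0.
Peak is 15.

15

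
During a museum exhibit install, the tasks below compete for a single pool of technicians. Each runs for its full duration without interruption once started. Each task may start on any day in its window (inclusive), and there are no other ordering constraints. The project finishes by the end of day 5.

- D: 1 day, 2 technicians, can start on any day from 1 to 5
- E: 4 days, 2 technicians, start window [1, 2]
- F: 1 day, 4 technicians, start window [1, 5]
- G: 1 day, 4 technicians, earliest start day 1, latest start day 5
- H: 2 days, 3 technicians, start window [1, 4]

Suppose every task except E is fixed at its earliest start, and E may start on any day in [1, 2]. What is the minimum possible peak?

E@1: d1:15  d2:5  d3:2  d4:2  d5:0 → peak 15
E@2: d1:13  d2:5  d3:2  d4:2  d5:2 → peak 13
Best is E@2, peak 13.

13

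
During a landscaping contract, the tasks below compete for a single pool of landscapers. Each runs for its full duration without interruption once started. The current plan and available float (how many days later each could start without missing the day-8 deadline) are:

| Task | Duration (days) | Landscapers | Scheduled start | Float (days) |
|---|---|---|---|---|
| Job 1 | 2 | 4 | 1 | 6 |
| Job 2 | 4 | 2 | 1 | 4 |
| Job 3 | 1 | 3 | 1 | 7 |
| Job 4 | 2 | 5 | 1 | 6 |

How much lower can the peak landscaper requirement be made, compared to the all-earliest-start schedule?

9

Early-start peak: d1:14  d2:11  d3:2  d4:2  d5:0  d6:0  d7:0  d8:0 ⇒ 14.
Leveled (Job 1@1, Job 2@3, Job 3@3, Job 4@7): d1:4  d2:4  d3:5  d4:2  d5:2  d6:2  d7:5  d8:5 ⇒ 5.
Reduction 14 − 5 = 9.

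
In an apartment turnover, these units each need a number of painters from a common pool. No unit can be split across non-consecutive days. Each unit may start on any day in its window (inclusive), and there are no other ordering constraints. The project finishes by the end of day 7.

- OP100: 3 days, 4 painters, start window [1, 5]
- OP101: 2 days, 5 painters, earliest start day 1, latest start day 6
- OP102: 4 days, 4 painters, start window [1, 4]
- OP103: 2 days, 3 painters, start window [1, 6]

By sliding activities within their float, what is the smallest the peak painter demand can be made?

Early-start (OP100@1, OP101@1, OP102@1, OP103@1) gives peak 16: d1:16  d2:16  d3:8  d4:4  d5:0  d6:0  d7:0.
Shift OP101→5, OP103→4.
Schedule OP100@1, OP101@5, OP102@1, OP103@4: d1:8  d2:8  d3:8  d4:7  d5:8  d6:5  d7:0 — peak 8.

8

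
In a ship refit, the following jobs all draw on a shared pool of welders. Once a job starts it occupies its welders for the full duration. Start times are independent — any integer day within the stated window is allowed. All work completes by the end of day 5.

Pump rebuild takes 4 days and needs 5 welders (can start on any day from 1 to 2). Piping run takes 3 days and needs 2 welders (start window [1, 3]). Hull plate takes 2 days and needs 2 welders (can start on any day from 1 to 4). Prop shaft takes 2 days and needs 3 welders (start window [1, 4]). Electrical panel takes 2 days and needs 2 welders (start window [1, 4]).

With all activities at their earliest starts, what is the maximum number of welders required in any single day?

Early-start schedule: Pump rebuild@1, Piping run@1, Hull plate@1, Prop shaft@1, Electrical panel@1.
Load per day: day 1: 14, day 2: 14, day 3: 7, day 4: 5, day 5: 0.
Peak is 14.

14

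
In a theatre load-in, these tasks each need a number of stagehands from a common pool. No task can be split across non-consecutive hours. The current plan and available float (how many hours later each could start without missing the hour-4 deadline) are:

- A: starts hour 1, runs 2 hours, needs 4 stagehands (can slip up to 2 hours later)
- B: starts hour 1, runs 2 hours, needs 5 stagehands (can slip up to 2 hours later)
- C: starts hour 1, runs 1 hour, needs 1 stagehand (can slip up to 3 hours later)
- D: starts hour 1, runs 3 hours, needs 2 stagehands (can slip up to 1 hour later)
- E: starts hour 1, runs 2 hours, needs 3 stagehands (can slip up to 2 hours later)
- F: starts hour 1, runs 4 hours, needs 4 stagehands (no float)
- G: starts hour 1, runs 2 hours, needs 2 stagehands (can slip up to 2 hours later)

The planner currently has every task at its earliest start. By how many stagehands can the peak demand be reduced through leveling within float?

8

Early-start peak: h1:21  h2:20  h3:6  h4:4 ⇒ 21.
Leveled (A@1, B@3, C@1, D@2, E@1, F@1, G@3): h1:12  h2:13  h3:13  h4:13 ⇒ 13.
Reduction 21 − 13 = 8.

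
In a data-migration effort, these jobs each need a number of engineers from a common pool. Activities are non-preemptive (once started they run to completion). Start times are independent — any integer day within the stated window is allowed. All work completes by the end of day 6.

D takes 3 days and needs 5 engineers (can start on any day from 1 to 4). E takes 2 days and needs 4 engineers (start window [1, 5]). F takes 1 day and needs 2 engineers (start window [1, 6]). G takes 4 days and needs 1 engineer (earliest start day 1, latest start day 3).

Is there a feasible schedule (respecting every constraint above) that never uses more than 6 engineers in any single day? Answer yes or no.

yes

Schedule D@1, E@4, F@5, G@1: d1:6  d2:6  d3:6  d4:5  d5:6  d6:0 — peak 6 ≤ 6.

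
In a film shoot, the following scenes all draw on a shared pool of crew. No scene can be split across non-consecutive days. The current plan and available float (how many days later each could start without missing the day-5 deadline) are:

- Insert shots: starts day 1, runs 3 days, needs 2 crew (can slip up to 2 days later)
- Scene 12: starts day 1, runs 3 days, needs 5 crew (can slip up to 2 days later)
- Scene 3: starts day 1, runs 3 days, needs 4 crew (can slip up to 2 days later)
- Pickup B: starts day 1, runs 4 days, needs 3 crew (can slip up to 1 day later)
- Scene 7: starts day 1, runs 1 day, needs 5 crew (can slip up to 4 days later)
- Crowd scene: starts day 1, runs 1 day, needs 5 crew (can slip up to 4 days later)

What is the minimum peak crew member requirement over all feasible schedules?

Early-start (Insert shots@1, Scene 12@1, Scene 3@1, Pickup B@1, Scene 7@1, Crowd scene@1) gives peak 24: d1:24  d2:14  d3:14  d4:3  d5:0.
Shift Scene 7→4, Crowd scene→4.
Schedule Insert shots@1, Scene 12@1, Scene 3@1, Pickup B@1, Scene 7@4, Crowd scene@4: d1:14  d2:14  d3:14  d4:13  d5:0 — peak 14.

14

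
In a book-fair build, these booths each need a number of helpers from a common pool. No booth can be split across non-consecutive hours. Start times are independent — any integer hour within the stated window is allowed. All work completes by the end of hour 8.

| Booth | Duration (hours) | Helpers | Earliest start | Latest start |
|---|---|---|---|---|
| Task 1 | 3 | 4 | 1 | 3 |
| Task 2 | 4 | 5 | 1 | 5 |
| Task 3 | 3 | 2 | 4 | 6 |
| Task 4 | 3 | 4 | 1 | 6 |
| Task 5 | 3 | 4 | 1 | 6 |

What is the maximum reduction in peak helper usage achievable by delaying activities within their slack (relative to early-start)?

7

Early-start peak: h1:17  h2:17  h3:17  h4:7  h5:2  h6:2  h7:0  h8:0 ⇒ 17.
Leveled (Task 1@1, Task 2@1, Task 3@4, Task 4@5, Task 5@5): h1:9  h2:9  h3:9  h4:7  h5:10  h6:10  h7:8  h8:0 ⇒ 10.
Reduction 17 − 10 = 7.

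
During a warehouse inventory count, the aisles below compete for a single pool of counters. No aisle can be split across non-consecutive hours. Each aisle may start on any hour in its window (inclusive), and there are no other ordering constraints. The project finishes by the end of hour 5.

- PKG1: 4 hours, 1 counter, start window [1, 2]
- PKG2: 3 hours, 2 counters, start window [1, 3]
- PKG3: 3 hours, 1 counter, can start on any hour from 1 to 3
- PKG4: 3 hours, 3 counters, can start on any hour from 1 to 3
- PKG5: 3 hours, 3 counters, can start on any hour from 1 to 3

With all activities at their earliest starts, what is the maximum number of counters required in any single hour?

10

Early-start schedule: PKG1@1, PKG2@1, PKG3@1, PKG4@1, PKG5@1.
Load per hour: hour 1: 10, hour 2: 10, hour 3: 10, hour 4: 1, hour 5: 0.
Peak is 10.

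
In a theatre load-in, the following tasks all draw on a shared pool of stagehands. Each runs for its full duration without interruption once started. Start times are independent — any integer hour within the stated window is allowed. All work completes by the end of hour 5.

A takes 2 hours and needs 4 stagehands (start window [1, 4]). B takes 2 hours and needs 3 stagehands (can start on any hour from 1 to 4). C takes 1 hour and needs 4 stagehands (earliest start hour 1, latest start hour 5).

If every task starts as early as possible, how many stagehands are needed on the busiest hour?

Early-start schedule: A@1, B@1, C@1.
Load per hour: hour 1: 11, hour 2: 7, hour 3: 0, hour 4: 0, hour 5: 0.
Peak is 11.

11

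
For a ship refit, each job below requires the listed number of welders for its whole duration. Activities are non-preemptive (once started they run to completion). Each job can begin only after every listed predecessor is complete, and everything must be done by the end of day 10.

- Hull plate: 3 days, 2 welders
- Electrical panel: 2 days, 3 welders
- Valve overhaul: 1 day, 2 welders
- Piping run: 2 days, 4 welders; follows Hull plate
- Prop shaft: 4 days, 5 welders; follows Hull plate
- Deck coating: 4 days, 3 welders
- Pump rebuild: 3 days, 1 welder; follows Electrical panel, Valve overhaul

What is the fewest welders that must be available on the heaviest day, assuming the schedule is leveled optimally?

7

Early-start (Hull plate@1, Electrical panel@1, Valve overhaul@1, Piping run@4, Prop shaft@4, Deck coating@1, Pump rebuild@3) gives peak 13: d1:10  d2:8  d3:6  d4:13  d5:10  d6:5  d7:5  d8:0  d9:0  d10:0.
Shift Prop shaft→7, Deck coating→3, Pump rebuild→6.
Schedule Hull plate@1, Electrical panel@1, Valve overhaul@1, Piping run@4, Prop shaft@7, Deck coating@3, Pump rebuild@6: d1:7  d2:5  d3:5  d4:7  d5:7  d6:4  d7:6  d8:6  d9:5  d10:5 — peak 7.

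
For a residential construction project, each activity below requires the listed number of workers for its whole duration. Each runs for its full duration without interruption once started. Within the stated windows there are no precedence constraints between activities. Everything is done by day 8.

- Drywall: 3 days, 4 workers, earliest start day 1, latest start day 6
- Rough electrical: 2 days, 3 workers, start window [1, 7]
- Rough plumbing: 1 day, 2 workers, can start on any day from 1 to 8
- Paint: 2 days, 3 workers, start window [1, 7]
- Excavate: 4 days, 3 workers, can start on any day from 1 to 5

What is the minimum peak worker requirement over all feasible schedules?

Early-start (Drywall@1, Rough electrical@1, Rough plumbing@1, Paint@1, Excavate@1) gives peak 15: d1:15  d2:13  d3:7  d4:3  d5:0  d6:0  d7:0  d8:0.
Shift Rough electrical→4, Paint→6, Excavate→4.
Schedule Drywall@1, Rough electrical@4, Rough plumbing@1, Paint@6, Excavate@4: d1:6  d2:4  d3:4  d4:6  d5:6  d6:6  d7:6  d8:0 — peak 6.

6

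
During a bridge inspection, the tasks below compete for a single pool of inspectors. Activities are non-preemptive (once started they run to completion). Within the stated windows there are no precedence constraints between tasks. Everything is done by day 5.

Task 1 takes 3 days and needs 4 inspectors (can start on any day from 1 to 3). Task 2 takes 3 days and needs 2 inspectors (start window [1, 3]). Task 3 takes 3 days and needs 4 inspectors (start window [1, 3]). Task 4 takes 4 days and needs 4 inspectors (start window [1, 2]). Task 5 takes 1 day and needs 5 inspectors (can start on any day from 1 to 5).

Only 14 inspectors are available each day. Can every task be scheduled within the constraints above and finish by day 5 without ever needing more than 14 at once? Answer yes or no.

yes

Schedule Task 1@1, Task 2@1, Task 3@1, Task 4@1, Task 5@4: d1:14  d2:14  d3:14  d4:9  d5:0 — peak 14 ≤ 14.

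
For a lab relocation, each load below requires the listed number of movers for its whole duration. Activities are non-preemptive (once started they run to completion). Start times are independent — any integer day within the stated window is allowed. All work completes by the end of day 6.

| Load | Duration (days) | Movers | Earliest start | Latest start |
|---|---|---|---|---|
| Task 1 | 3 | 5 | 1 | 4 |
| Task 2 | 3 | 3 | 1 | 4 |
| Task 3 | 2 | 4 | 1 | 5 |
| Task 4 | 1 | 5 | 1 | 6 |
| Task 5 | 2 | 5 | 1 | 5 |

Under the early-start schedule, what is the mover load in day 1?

At early start, day 1 has: Task 1, Task 2, Task 3, Task 4, Task 5.
Demand: 5 + 3 + 4 + 5 + 5 = 22.

22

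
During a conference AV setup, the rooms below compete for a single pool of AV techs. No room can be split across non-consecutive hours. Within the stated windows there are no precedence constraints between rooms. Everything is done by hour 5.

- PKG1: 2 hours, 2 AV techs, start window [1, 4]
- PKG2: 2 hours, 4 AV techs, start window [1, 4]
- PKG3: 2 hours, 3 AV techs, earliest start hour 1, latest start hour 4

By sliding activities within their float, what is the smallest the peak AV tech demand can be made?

5

Early-start (PKG1@1, PKG2@1, PKG3@1) gives peak 9: h1:9  h2:9  h3:0  h4:0  h5:0.
Shift PKG2→3.
Schedule PKG1@1, PKG2@3, PKG3@1: h1:5  h2:5  h3:4  h4:4  h5:0 — peak 5.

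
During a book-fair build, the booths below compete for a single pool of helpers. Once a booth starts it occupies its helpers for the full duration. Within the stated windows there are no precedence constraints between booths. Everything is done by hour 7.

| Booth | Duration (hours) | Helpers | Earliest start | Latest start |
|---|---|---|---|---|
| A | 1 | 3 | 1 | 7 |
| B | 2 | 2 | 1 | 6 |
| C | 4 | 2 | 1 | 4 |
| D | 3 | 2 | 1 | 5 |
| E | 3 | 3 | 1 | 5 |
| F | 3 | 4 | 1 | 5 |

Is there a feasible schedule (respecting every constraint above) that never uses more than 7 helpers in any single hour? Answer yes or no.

Schedule A@1, B@1, C@1, D@2, E@3, F@5: h1:7  h2:6  h3:7  h4:7  h5:7  h6:4  h7:4 — peak 7 ≤ 7.

yes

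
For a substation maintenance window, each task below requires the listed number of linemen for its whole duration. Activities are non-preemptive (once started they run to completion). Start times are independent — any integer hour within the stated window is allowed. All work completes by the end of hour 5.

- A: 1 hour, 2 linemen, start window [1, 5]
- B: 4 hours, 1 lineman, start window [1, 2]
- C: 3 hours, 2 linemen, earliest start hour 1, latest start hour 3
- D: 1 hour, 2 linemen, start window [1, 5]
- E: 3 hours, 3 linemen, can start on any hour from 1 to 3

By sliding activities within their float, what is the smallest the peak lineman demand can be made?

Early-start (A@1, B@1, C@1, D@1, E@1) gives peak 10: h1:10  h2:6  h3:6  h4:1  h5:0.
Shift D→2, E→3.
Schedule A@1, B@1, C@1, D@2, E@3: h1:5  h2:5  h3:6  h4:4  h5:3 — peak 6.

6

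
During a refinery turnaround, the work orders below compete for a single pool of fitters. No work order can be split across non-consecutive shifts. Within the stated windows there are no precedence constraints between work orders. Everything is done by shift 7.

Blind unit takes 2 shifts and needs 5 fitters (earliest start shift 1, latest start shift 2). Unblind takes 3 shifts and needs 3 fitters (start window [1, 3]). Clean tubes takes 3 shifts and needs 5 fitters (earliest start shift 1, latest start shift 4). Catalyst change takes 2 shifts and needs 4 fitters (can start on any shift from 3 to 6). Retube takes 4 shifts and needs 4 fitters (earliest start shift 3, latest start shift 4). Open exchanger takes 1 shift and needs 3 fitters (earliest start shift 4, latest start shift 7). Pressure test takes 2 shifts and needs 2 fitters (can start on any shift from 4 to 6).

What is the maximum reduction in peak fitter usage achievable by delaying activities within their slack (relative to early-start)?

6

Early-start peak: s1:13  s2:13  s3:16  s4:13  s5:6  s6:4  s7:0 ⇒ 16.
Leveled (Blind unit@1, Unblind@3, Clean tubes@1, Catalyst change@6, Retube@4, Open exchanger@4, Pressure test@5): s1:10  s2:10  s3:8  s4:10  s5:9  s6:10  s7:8 ⇒ 10.
Reduction 16 − 10 = 6.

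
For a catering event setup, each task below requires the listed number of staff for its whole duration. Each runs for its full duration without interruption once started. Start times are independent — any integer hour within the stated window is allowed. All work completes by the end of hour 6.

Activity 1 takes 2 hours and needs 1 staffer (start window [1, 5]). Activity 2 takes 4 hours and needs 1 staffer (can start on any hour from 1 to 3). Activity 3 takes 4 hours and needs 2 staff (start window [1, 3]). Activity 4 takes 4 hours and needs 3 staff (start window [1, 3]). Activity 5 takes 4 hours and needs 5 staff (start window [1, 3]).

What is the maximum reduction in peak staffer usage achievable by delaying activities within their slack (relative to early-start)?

1

Early-start peak: h1:12  h2:12  h3:11  h4:11  h5:0  h6:0 ⇒ 12.
Leveled (Activity 1@1, Activity 2@1, Activity 3@1, Activity 4@1, Activity 5@3): h1:7  h2:7  h3:11  h4:11  h5:5  h6:5 ⇒ 11.
Reduction 12 − 11 = 1.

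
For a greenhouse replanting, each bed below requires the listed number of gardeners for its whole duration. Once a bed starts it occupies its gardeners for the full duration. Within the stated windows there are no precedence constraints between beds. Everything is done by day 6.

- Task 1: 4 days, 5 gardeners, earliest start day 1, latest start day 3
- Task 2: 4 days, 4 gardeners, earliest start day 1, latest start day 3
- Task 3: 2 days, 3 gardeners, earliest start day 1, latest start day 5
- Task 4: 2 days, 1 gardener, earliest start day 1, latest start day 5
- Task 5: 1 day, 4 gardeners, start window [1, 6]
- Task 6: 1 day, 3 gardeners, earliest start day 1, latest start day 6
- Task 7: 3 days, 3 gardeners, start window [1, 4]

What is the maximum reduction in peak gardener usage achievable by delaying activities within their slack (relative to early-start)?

Early-start peak: d1:23  d2:16  d3:12  d4:9  d5:0  d6:0 ⇒ 23.
Leveled (Task 1@1, Task 2@1, Task 3@1, Task 4@5, Task 5@5, Task 6@3, Task 7@4): d1:12  d2:12  d3:12  d4:12  d5:8  d6:4 ⇒ 12.
Reduction 23 − 12 = 11.

11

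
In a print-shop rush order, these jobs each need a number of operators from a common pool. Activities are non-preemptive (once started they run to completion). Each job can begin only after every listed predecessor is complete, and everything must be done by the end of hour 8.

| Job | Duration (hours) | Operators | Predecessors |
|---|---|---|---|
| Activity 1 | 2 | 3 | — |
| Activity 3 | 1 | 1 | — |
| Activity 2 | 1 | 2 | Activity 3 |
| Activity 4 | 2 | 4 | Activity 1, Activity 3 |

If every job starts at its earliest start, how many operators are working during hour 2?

At early start, hour 2 has: Activity 1, Activity 2.
Demand: 3 + 2 = 5.

5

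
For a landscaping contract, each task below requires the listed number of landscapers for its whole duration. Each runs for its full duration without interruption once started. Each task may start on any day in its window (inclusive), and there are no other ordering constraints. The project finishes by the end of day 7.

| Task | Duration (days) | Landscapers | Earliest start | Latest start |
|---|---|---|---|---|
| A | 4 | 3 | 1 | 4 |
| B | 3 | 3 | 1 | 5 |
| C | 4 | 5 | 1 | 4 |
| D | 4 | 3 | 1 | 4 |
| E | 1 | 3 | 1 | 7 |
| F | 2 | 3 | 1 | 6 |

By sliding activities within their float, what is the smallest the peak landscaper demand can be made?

11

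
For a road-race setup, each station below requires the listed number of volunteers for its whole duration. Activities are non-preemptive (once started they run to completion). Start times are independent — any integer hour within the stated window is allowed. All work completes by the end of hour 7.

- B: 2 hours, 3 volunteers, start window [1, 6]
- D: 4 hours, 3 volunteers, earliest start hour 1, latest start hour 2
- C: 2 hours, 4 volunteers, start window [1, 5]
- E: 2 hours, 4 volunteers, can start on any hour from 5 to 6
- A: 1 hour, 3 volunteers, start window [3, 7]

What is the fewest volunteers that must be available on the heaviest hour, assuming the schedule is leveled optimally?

7

Early-start (B@1, D@1, C@1, E@5, A@3) gives peak 10: h1:10  h2:10  h3:6  h4:3  h5:4  h6:4  h7:0.
Shift C→3, A→5.
Schedule B@1, D@1, C@3, E@5, A@5: h1:6  h2:6  h3:7  h4:7  h5:7  h6:4  h7:0 — peak 7.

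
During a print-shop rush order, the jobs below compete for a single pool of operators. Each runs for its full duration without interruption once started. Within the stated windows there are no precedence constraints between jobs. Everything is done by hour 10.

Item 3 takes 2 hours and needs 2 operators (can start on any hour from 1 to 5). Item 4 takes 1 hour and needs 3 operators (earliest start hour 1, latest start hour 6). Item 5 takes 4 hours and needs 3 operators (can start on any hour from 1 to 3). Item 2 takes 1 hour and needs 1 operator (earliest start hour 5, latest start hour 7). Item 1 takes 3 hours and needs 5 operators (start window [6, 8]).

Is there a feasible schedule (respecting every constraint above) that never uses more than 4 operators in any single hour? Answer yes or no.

no

The minimum achievable peak is 5; 4 < 5, so no feasible schedule stays within the cap.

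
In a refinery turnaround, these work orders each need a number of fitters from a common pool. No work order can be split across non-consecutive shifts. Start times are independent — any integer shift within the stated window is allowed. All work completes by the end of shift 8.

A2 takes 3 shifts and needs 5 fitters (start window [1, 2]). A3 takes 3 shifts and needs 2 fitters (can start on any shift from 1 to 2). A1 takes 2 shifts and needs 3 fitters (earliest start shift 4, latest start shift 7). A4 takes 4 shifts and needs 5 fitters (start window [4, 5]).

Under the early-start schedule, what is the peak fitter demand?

8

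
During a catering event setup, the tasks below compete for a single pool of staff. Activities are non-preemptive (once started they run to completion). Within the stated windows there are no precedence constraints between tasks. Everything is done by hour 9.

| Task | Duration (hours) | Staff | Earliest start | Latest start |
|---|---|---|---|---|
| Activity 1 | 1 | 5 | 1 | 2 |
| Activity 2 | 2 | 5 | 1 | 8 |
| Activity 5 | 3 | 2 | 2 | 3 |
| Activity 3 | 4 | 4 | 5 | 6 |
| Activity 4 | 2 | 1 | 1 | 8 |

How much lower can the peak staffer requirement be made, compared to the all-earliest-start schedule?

4

Early-start peak: h1:11  h2:8  h3:2  h4:2  h5:4  h6:4  h7:4  h8:4  h9:0 ⇒ 11.
Leveled (Activity 1@1, Activity 2@2, Activity 5@2, Activity 3@5, Activity 4@4): h1:5  h2:7  h3:7  h4:3  h5:5  h6:4  h7:4  h8:4  h9:0 ⇒ 7.
Reduction 11 − 7 = 4.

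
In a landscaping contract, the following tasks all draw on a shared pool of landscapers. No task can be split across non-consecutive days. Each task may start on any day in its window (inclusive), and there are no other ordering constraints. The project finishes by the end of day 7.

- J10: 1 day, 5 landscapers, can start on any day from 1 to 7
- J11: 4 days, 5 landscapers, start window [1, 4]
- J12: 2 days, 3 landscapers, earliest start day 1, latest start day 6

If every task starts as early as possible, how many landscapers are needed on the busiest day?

Early-start schedule: J10@1, J11@1, J12@1.
Load per day: day 1: 13, day 2: 8, day 3: 5, day 4: 5, day 5: 0, day 6: 0, day 7: 0.
Peak is 13.

13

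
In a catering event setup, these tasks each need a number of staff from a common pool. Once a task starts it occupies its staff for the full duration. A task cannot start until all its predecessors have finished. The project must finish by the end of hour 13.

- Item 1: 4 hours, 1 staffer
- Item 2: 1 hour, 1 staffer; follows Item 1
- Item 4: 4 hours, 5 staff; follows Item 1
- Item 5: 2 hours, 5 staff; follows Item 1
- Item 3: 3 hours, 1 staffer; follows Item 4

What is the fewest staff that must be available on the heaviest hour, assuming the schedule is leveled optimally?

Early-start (Item 1@1, Item 2@5, Item 4@5, Item 5@5, Item 3@9) gives peak 11: h1:1  h2:1  h3:1  h4:1  h5:11  h6:10  h7:5  h8:5  h9:1  h10:1  h11:1  h12:0  h13:0.
Shift Item 2→9, Item 5→12.
Schedule Item 1@1, Item 2@9, Item 4@5, Item 5@12, Item 3@9: h1:1  h2:1  h3:1  h4:1  h5:5  h6:5  h7:5  h8:5  h9:2  h10:1  h11:1  h12:5  h13:5 — peak 5.

5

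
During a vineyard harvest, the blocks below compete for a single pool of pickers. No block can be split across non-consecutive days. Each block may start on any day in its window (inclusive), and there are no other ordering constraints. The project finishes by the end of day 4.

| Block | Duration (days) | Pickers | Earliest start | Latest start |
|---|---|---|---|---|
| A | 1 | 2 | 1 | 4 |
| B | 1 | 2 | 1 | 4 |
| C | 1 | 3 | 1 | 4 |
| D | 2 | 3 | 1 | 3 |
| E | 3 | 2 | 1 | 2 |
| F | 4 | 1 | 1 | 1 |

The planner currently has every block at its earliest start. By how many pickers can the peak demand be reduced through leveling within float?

Early-start peak: d1:13  d2:6  d3:3  d4:1 ⇒ 13.
Leveled (A@1, B@1, C@2, D@3, E@2, F@1): d1:5  d2:6  d3:6  d4:6 ⇒ 6.
Reduction 13 − 6 = 7.

7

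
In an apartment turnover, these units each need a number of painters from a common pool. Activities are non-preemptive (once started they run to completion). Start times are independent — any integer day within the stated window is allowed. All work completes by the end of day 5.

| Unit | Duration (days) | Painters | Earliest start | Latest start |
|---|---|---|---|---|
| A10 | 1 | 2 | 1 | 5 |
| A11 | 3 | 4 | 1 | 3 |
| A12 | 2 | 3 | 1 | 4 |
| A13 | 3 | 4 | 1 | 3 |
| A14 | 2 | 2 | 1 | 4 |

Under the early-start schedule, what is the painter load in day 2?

13

At early start, day 2 has: A11, A12, A13, A14.
Demand: 4 + 3 + 4 + 2 = 13.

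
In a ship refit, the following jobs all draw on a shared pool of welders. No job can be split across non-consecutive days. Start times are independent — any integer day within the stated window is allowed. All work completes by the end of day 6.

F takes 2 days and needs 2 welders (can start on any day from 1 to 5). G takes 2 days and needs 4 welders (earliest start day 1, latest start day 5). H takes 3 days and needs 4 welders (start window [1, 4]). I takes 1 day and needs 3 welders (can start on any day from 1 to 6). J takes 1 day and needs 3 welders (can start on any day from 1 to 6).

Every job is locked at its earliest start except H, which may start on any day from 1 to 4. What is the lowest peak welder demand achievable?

H@1: d1:16  d2:10  d3:4  d4:0  d5:0  d6:0 → peak 16
H@2: d1:12  d2:10  d3:4  d4:4  d5:0  d6:0 → peak 12
H@3: d1:12  d2:6  d3:4  d4:4  d5:4  d6:0 → peak 12
H@4: d1:12  d2:6  d3:0  d4:4  d5:4  d6:4 → peak 12
Best is H@2, peak 12.

12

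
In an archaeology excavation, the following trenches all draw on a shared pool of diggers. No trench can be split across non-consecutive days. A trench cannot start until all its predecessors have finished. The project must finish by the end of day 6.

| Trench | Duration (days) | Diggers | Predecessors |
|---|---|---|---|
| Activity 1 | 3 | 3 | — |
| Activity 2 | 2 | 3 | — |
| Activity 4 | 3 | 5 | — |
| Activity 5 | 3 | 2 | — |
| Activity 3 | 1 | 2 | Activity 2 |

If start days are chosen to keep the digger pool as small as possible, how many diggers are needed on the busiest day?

7

Early-start (Activity 1@1, Activity 2@1, Activity 4@1, Activity 5@1, Activity 3@3) gives peak 13: d1:13  d2:13  d3:12  d4:0  d5:0  d6:0.
Shift Activity 4→4, Activity 5→3.
Schedule Activity 1@1, Activity 2@1, Activity 4@4, Activity 5@3, Activity 3@3: d1:6  d2:6  d3:7  d4:7  d5:7  d6:5 — peak 7.
Total digger-days = 38 over 6 days ⇒ peak ≥ ⌈38/6⌉ = 7, so 7 is optimal.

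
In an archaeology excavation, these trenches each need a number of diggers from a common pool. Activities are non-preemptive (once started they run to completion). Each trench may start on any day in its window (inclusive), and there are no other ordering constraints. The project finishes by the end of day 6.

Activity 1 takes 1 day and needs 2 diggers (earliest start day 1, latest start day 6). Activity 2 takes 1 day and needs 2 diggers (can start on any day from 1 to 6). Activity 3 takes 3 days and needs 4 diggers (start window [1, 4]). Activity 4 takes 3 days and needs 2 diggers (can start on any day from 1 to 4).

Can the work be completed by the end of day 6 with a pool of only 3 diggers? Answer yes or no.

no

Total digger-days = 22; over 6 days the average is 22/6 > 3, so some day must exceed 3.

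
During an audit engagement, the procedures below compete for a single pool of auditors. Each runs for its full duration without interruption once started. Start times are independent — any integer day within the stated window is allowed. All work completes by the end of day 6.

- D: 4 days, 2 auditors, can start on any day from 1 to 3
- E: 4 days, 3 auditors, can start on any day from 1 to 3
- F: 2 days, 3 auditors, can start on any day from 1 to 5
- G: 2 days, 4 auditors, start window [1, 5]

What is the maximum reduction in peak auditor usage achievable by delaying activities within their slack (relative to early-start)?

6

Early-start peak: d1:12  d2:12  d3:5  d4:5  d5:0  d6:0 ⇒ 12.
Leveled (D@1, E@3, F@5, G@1): d1:6  d2:6  d3:5  d4:5  d5:6  d6:6 ⇒ 6.
Reduction 12 − 6 = 6.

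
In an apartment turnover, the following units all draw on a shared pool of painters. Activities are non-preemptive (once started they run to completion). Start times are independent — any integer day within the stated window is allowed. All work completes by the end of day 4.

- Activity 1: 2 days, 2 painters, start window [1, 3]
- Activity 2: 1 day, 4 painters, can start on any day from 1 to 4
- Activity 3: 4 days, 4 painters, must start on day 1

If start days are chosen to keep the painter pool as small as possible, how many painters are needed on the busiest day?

Early-start (Activity 1@1, Activity 2@1, Activity 3@1) gives peak 10: d1:10  d2:6  d3:4  d4:4.
Shift Activity 2→3.
Schedule Activity 1@1, Activity 2@3, Activity 3@1: d1:6  d2:6  d3:8  d4:4 — peak 8.
No arrangement of the 12 feasible schedules does better.

8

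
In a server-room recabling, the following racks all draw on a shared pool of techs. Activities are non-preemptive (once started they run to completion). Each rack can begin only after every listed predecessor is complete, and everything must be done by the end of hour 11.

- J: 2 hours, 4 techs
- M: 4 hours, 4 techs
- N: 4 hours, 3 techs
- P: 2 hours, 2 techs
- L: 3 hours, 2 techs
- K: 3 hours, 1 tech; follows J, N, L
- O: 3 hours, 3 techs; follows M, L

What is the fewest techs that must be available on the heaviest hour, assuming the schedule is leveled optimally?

7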